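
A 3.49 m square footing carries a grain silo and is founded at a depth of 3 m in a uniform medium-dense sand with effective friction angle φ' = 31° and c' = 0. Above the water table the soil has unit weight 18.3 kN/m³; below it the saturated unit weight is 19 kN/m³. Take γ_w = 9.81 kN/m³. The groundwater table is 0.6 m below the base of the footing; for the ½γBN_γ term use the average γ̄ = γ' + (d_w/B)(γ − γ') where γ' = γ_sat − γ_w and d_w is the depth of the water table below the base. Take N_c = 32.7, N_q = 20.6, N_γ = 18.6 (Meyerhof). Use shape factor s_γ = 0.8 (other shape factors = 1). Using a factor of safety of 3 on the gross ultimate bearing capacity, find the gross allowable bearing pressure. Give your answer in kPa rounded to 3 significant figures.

q_all ≈ 470 kPa

Overburden at base level: q = 18.3 × 3 = 54.9 kPa.
The water table is 0.6 m below the base (< B = 3.49 m), so the ½γBN_γ term uses γ̄ = γ' + (d_w/B)(γ − γ') = 9.19 + (0.6/3.49)(18.3 − 9.19) = 10.756 kN/m³.
Surcharge term q·N_q = 54.9 × 20.6 = 1130.9 kPa; self-weight term 0.5·γ·B·N_γ·s_γ = 0.5 × 10.756 × 3.49 × 18.6 × 0.8 = 279.29 kPa.
q_ult = 1130.9 + 279.29 = 1410.2 kPa.
q_all = 1410.2 / 3 = 470.08 kPa.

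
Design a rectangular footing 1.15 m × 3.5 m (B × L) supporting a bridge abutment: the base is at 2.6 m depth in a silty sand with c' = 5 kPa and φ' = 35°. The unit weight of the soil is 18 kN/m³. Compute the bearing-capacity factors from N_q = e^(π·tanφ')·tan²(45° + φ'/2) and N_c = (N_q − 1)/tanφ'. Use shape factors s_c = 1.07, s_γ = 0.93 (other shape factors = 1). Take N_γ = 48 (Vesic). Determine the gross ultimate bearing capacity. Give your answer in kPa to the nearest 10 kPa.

q_ult ≈ 2270 kPa

tan35° = 0.7002, so N_q = e^(π×0.7002)·tan²(62.5°) = 9.023 × 3.69 = 33.3.
N_c = (33.3 − 1)/tan35° = 46.12.
Effective surcharge at the founding depth q = γ·D_f = 18 × 2.6 = 46.8 kPa.
q_ult = c·N_c·s_c + q·N_q + 0.5·γ·B·N_γ·s_γ
     = 5 × 46.124 × 1.07 + 46.8 × 33.296 + 0.5 × 18 × 1.15 × 48 × 0.93
     = 246.76 + 1558.3 + 462.02 = 2267 kPa.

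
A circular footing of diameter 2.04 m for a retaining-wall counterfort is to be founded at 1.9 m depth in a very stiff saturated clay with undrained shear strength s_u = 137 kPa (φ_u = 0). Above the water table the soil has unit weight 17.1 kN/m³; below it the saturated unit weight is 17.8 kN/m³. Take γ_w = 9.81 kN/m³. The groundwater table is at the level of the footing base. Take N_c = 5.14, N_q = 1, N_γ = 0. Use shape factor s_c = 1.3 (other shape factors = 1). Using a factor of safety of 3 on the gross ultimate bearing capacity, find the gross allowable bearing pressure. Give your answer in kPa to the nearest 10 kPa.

Overburden at base level: q = 17.1 × 1.9 = 32.49 kPa.
Cohesion term c·N_c·s_c = 137 × 5.14 × 1.3 = 915.43 kPa; surcharge term q·N_q = 32.49 × 1 = 32.49 kPa.
q_ult = 915.43 + 32.49 = 947.92 kPa.
q_all = 947.92 / 3 = 315.97 kPa.

q_all ≈ 320 kPa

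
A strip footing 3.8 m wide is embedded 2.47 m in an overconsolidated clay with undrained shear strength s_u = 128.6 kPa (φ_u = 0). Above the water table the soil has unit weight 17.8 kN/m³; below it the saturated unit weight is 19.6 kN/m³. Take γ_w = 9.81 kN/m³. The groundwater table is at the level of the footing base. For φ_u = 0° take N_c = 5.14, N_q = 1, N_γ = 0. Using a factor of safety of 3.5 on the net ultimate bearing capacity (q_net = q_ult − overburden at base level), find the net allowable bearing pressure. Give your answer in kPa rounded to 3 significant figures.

q_all(net) ≈ 189 kPa

q = γ·D_f = 17.8 × 2.47 = 43.966 kPa.
c·N_c = 128.6 × 5.14 = 661 kPa
q·N_q = 43.966 × 1 = 43.966 kPa
q_ult = 661 + 43.966 = 704.97 kPa.
q_net = 704.97 − 43.966 = 661 kPa.
q_all(net) = 661 / 3.5 = 188.86 kPa.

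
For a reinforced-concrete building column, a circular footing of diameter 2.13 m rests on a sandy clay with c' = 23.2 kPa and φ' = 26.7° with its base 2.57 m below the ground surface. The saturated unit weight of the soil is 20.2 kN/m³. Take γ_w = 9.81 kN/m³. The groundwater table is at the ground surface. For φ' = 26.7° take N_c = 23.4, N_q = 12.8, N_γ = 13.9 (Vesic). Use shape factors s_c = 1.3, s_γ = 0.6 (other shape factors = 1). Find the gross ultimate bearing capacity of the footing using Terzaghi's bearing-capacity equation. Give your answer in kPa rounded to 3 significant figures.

γ' = 20.2 − 9.81 = 10.39 kN/m³ (submerged throughout). q = 10.39 × 2.57 = 26.702 kPa; the same γ' applies in the ½γBN_γ term.
c·N_c·s_c = 23.2 × 23.4 × 1.3 = 705.74 kPa
q·N_q = 26.702 × 12.8 = 341.79 kPa
0.5·γ·B·N_γ·s_γ = 0.5 × 10.39 × 2.13 × 13.9 × 0.6 = 92.285 kPa
q_ult = 705.74 + 341.79 + 92.285 = 1139.8 kPa.

q_ult ≈ 1140 kPa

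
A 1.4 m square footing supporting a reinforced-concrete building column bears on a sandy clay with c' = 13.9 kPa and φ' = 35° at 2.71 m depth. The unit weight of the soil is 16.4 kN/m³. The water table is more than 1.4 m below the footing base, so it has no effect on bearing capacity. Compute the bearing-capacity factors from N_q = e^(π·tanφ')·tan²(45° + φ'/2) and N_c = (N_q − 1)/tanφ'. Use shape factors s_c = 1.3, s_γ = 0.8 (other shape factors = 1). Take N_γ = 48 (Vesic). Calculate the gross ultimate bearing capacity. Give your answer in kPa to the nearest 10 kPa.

q_ult ≈ 2750 kPa

tan35° = 0.7002, so N_q = e^(π×0.7002)·tan²(62.5°) = 9.023 × 3.69 = 33.3.
N_c = (33.3 − 1)/tan35° = 46.12.
Overburden at base level: q = 16.4 × 2.71 = 44.444 kPa.
Cohesion term c·N_c·s_c = 13.9 × 46.124 × 1.3 = 833.45 kPa; surcharge term q·N_q = 44.444 × 33.296 = 1479.8 kPa; self-weight term 0.5·γ·B·N_γ·s_γ = 0.5 × 16.4 × 1.4 × 48 × 0.8 = 440.83 kPa.
q_ult = 833.45 + 1479.8 + 440.83 = 2754.1 kPa.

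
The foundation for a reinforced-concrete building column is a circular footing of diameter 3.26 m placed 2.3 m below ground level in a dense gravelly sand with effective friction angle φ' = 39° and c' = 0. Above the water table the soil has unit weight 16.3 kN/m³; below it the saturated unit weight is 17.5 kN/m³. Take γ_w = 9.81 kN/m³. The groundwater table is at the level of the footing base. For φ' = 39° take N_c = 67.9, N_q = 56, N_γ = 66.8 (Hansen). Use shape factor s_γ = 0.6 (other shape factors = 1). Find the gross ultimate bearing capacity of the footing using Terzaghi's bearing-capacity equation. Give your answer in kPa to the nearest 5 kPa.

Effective surcharge at the founding depth q = γ·D_f = 16.3 × 2.3 = 37.49 kPa.
The water table coincides with the base, so in the self-weight term γ → γ' = 7.69 kN/m³.
q_ult = q·N_q + 0.5·γ·B·N_γ·s_γ
     = 37.49 × 56 + 0.5 × 7.69 × 3.26 × 66.8 × 0.6
     = 2099.4 + 502.39 = 2601.8 kPa.

q_ult ≈ 2600 kPa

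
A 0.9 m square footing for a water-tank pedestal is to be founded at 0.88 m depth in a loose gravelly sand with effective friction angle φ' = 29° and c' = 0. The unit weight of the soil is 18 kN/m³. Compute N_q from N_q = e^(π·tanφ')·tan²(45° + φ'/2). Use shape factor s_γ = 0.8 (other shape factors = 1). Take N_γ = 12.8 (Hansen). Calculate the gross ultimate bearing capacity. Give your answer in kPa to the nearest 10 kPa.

tan29° = 0.5543, so N_q = e^(π×0.5543)·tan²(59.5°) = 5.705 × 2.882 = 16.44.
Overburden at base level: q = 18 × 0.88 = 15.84 kPa.
Surcharge term q·N_q = 15.84 × 16.443 = 260.46 kPa; self-weight term 0.5·γ·B·N_γ·s_γ = 0.5 × 18 × 0.9 × 12.8 × 0.8 = 82.944 kPa.
q_ult = 260.46 + 82.944 = 343.41 kPa.

q_ult ≈ 340 kPa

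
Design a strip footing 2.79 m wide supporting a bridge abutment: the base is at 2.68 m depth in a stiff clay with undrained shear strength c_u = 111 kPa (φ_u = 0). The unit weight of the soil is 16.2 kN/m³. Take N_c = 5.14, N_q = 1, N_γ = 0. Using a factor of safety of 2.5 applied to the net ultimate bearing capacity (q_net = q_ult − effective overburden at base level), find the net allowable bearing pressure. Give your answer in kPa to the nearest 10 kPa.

Effective surcharge at the founding depth q = γ·D_f = 16.2 × 2.68 = 43.416 kPa.
q_ult = c·N_c + q·N_q
     = 111 × 5.14 + 43.416 × 1
     = 570.54 + 43.416 = 613.96 kPa.
Net ultimate: q_net = 613.96 − 43.416 = 570.54 kPa.
q_all(net) = 570.54 / 2.5 = 228.22 kPa.

q_all(net) ≈ 230 kPa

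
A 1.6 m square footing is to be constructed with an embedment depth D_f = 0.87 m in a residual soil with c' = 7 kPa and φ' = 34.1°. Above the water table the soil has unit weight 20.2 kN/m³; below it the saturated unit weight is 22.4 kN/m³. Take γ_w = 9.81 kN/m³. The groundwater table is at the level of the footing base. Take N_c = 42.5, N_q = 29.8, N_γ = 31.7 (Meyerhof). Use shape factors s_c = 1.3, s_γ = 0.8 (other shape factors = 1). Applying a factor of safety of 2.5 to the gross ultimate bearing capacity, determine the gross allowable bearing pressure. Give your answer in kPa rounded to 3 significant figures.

q_all ≈ 466 kPa

q = γ·D_f = 20.2 × 0.87 = 17.574 kPa.
For the ½γBN_γ term take γ' = 22.4 − 9.81 = 12.59 kN/m³ (soil below base is submerged).
c·N_c·s_c = 7 × 42.5 × 1.3 = 386.75 kPa
q·N_q = 17.574 × 29.8 = 523.71 kPa
0.5·γ·B·N_γ·s_γ = 0.5 × 12.59 × 1.6 × 31.7 × 0.8 = 255.43 kPa
q_ult = 386.75 + 523.71 + 255.43 = 1165.9 kPa.
q_all = q_ult / FS = 1165.9 / 2.5 = 466.35 kPa.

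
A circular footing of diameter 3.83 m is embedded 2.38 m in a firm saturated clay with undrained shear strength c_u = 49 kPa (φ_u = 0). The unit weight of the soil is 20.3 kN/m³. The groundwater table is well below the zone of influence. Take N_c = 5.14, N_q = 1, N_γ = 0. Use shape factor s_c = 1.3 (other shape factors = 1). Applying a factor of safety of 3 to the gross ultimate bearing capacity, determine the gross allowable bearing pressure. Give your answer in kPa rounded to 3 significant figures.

q_all ≈ 125 kPa

Effective surcharge at the founding depth q = γ·D_f = 20.3 × 2.38 = 48.314 kPa.
q_ult = c·N_c·s_c + q·N_q
     = 49 × 5.14 × 1.3 + 48.314 × 1
     = 327.42 + 48.314 = 375.73 kPa.
q_all = q_ult / FS = 375.73 / 3 = 125.24 kPa.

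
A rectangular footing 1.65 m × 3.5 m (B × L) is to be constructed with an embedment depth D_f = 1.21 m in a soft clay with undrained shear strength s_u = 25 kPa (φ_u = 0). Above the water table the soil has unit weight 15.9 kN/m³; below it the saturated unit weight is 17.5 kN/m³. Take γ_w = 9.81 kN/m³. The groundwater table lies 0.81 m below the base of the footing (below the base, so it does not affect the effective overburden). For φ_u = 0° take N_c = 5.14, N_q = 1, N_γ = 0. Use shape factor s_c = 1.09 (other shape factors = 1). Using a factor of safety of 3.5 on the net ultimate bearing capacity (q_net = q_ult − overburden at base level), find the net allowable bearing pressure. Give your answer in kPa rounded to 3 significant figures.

q_all(net) ≈ 40 kPa

q = γ·D_f = 15.9 × 1.21 = 19.239 kPa.
c·N_c·s_c = 25 × 5.14 × 1.09 = 140.06 kPa
q·N_q = 19.239 × 1 = 19.239 kPa
q_ult = 140.06 + 19.239 = 159.3 kPa.
q_net = 159.3 − 19.239 = 140.06 kPa.
q_all(net) = 140.06 / 3.5 = 40.019 kPa.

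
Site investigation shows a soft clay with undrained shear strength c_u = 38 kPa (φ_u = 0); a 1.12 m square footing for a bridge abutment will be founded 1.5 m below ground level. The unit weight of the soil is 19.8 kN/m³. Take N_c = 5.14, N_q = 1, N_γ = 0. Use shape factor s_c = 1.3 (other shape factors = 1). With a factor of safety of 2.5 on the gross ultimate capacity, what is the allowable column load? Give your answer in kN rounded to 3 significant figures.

P_all ≈ 142 kN

Overburden at base level: q = 19.8 × 1.5 = 29.7 kPa.
Cohesion term c·N_c·s_c = 38 × 5.14 × 1.3 = 253.92 kPa; surcharge term q·N_q = 29.7 × 1 = 29.7 kPa.
q_ult = 253.92 + 29.7 = 283.62 kPa.
Gross allowable pressure q_all = 283.62 / 2.5 = 113.45 kPa.
Footing area = 1.2544 m², so allowable column load = 113.45 × 1.2544 = 142.31 kN.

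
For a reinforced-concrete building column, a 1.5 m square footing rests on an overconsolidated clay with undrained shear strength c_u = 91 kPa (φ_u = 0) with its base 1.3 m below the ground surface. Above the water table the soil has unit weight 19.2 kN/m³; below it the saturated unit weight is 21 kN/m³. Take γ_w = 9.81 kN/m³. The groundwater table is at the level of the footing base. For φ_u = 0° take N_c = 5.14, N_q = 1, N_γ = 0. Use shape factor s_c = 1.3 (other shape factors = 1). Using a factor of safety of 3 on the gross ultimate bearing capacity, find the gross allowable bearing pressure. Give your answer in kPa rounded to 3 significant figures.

q_all ≈ 211 kPa

Effective surcharge at the founding depth q = γ·D_f = 19.2 × 1.3 = 24.96 kPa.
q_ult = c·N_c·s_c + q·N_q
     = 91 × 5.14 × 1.3 + 24.96 × 1
     = 608.06 + 24.96 = 633.02 kPa.
q_all = 633.02 / 3 = 211.01 kPa.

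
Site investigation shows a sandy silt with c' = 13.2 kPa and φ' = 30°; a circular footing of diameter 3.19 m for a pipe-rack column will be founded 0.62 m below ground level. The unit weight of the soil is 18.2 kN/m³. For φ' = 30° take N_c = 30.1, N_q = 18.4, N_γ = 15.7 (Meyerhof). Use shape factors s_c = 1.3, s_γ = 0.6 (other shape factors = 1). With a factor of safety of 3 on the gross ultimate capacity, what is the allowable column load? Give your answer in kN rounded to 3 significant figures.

q = γ·D_f = 18.2 × 0.62 = 11.284 kPa.
c·N_c·s_c = 13.2 × 30.1 × 1.3 = 516.52 kPa
q·N_q = 11.284 × 18.4 = 207.63 kPa
0.5·γ·B·N_γ·s_γ = 0.5 × 18.2 × 3.19 × 15.7 × 0.6 = 273.45 kPa
q_ult = 516.52 + 207.63 + 273.45 = 997.59 kPa.
Gross allowable pressure q_all = 997.59 / 3 = 332.53 kPa.
Footing area = 7.9923 m², so allowable column load = 332.53 × 7.9923 = 2657.7 kN.

P_all ≈ 2660 kN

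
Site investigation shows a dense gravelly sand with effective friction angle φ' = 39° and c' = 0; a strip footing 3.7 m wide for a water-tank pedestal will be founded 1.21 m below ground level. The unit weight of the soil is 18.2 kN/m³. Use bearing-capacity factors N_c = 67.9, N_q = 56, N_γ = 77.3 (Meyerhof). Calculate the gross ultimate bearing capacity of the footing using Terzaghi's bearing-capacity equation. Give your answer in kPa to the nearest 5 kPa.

Effective surcharge at the founding depth q = γ·D_f = 18.2 × 1.21 = 22.022 kPa.
q_ult = q·N_q + 0.5·γ·B·N_γ
     = 22.022 × 56 + 0.5 × 18.2 × 3.7 × 77.3
     = 1233.2 + 2602.7 = 3835.9 kPa.

q_ult ≈ 3835 kPa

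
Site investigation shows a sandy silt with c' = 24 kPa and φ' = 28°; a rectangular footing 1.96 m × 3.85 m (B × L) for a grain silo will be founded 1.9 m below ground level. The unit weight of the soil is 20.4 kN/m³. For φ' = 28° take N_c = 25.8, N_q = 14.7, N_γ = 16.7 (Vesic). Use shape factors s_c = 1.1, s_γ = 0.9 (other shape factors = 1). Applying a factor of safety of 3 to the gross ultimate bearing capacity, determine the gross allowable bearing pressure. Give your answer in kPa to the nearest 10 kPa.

Overburden at base level: q = 20.4 × 1.9 = 38.76 kPa.
Cohesion term c·N_c·s_c = 24 × 25.8 × 1.1 = 681.12 kPa; surcharge term q·N_q = 38.76 × 14.7 = 569.77 kPa; self-weight term 0.5·γ·B·N_γ·s_γ = 0.5 × 20.4 × 1.96 × 16.7 × 0.9 = 300.48 kPa.
q_ult = 681.12 + 569.77 + 300.48 = 1551.4 kPa.
q_all = q_ult / FS = 1551.4 / 3 = 517.12 kPa.

q_all ≈ 520 kPa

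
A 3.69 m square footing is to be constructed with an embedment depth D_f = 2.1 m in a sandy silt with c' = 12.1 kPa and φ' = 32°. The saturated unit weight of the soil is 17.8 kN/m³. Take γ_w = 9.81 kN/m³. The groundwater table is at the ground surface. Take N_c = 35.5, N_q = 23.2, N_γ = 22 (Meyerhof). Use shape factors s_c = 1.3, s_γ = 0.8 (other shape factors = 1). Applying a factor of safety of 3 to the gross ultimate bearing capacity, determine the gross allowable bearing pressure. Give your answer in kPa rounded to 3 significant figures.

γ' = 17.8 − 9.81 = 7.99 kN/m³ (submerged throughout). q = 7.99 × 2.1 = 16.779 kPa; the same γ' applies in the ½γBN_γ term.
c·N_c·s_c = 12.1 × 35.5 × 1.3 = 558.42 kPa
q·N_q = 16.779 × 23.2 = 389.27 kPa
0.5·γ·B·N_γ·s_γ = 0.5 × 7.99 × 3.69 × 22 × 0.8 = 259.45 kPa
q_ult = 558.42 + 389.27 + 259.45 = 1207.1 kPa.
q_all = q_ult / FS = 1207.1 / 3 = 402.38 kPa.

q_all ≈ 402 kPa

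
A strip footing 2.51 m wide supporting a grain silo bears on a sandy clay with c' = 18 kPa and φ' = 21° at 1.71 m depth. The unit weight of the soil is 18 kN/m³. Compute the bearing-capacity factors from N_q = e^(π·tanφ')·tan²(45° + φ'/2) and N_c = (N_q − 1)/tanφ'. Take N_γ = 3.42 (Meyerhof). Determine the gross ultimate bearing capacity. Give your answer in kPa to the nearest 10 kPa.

q_ult ≈ 580 kPa

tan21° = 0.3839, so N_q = e^(π×0.3839)·tan²(55.5°) = 3.34 × 2.117 = 7.07.
N_c = (7.07 − 1)/tan21° = 15.81.
Overburden at base level: q = 18 × 1.71 = 30.78 kPa.
Cohesion term c·N_c = 18 × 15.815 = 284.67 kPa; surcharge term q·N_q = 30.78 × 7.0708 = 217.64 kPa; self-weight term 0.5·γ·B·N_γ = 0.5 × 18 × 2.51 × 3.42 = 77.258 kPa.
q_ult = 284.67 + 217.64 + 77.258 = 579.56 kPa.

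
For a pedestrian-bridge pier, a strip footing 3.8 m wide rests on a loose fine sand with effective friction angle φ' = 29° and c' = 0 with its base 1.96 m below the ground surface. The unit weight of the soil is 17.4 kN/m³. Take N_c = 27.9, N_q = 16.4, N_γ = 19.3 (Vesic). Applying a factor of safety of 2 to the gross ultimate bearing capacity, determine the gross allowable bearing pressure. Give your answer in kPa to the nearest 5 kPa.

q_all ≈ 600 kPa

Effective surcharge at the founding depth q = γ·D_f = 17.4 × 1.96 = 34.104 kPa.
q_ult = q·N_q + 0.5·γ·B·N_γ
     = 34.104 × 16.4 + 0.5 × 17.4 × 3.8 × 19.3
     = 559.31 + 638.06 = 1197.4 kPa.
q_all = q_ult / FS = 1197.4 / 2 = 598.68 kPa.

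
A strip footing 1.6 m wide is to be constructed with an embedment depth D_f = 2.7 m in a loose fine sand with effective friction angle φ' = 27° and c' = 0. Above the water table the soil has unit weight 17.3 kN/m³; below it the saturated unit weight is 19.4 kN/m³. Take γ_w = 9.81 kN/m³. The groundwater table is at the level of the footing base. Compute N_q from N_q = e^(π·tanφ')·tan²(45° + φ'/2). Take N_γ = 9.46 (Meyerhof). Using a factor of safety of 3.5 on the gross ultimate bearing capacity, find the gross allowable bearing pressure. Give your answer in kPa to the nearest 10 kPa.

N_q = e^(π·tan27°)·tan²(58.5°) = 13.2.
Effective surcharge at the founding depth q = γ·D_f = 17.3 × 2.7 = 46.71 kPa.
The water table coincides with the base, so in the self-weight term γ → γ' = 9.59 kN/m³.
q_ult = q·N_q + 0.5·γ·B·N_γ
     = 46.71 × 13.199 + 0.5 × 9.59 × 1.6 × 9.46
     = 616.53 + 72.577 = 689.11 kPa.
q_all = 689.11 / 3.5 = 196.89 kPa.

q_all ≈ 200 kPa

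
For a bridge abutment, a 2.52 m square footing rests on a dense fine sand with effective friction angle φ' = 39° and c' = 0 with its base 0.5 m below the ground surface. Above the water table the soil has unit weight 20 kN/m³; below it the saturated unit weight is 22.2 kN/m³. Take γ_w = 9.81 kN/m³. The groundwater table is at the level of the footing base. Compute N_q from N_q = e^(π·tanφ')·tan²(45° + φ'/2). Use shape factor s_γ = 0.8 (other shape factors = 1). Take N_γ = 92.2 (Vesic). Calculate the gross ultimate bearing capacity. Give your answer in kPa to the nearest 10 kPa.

q_ult ≈ 1710 kPa

tan39° = 0.8098, so N_q = e^(π×0.8098)·tan²(64.5°) = 12.731 × 4.395 = 55.96.
Effective surcharge at the founding depth q = γ·D_f = 20 × 0.5 = 10 kPa.
The water table coincides with the base, so in the self-weight term γ → γ' = 12.39 kN/m³.
q_ult = q·N_q + 0.5·γ·B·N_γ·s_γ
     = 10 × 55.957 + 0.5 × 12.39 × 2.52 × 92.2 × 0.8
     = 559.57 + 1151.5 = 1711.1 kPa.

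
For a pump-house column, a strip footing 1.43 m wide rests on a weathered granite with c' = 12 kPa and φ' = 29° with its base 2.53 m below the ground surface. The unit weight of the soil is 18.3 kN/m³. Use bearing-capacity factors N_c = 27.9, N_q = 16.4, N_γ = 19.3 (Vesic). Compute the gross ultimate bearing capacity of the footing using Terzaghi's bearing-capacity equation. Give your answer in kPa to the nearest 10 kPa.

Effective surcharge at the founding depth q = γ·D_f = 18.3 × 2.53 = 46.299 kPa.
q_ult = c·N_c + q·N_q + 0.5·γ·B·N_γ
     = 12 × 27.9 + 46.299 × 16.4 + 0.5 × 18.3 × 1.43 × 19.3
     = 334.8 + 759.3 + 252.53 = 1346.6 kPa.

q_ult ≈ 1350 kPa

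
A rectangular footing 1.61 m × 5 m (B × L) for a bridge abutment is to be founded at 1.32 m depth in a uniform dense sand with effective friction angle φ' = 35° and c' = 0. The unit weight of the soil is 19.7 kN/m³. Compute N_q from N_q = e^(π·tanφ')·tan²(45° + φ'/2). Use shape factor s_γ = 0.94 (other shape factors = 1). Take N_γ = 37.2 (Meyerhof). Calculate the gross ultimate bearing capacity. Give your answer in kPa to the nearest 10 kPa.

q_ult ≈ 1420 kPa

tan35° = 0.7002, so N_q = e^(π×0.7002)·tan²(62.5°) = 9.023 × 3.69 = 33.3.
Overburden at base level: q = 19.7 × 1.32 = 26.004 kPa.
Surcharge term q·N_q = 26.004 × 33.296 = 865.83 kPa; self-weight term 0.5·γ·B·N_γ·s_γ = 0.5 × 19.7 × 1.61 × 37.2 × 0.94 = 554.54 kPa.
q_ult = 865.83 + 554.54 = 1420.4 kPa.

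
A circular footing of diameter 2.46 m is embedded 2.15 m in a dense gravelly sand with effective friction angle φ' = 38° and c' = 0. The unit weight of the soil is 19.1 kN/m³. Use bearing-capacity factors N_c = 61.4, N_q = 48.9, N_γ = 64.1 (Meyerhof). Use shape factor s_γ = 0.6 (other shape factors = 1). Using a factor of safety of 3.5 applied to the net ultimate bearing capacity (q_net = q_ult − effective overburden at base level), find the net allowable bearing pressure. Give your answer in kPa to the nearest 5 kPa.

Overburden at base level: q = 19.1 × 2.15 = 41.065 kPa.
Surcharge term q·N_q = 41.065 × 48.9 = 2008.1 kPa; self-weight term 0.5·γ·B·N_γ·s_γ = 0.5 × 19.1 × 2.46 × 64.1 × 0.6 = 903.54 kPa.
q_ult = 2008.1 + 903.54 = 2911.6 kPa.
Net ultimate: q_net = 2911.6 − 41.065 = 2870.6 kPa.
q_all(net) = 2870.6 / 3.5 = 820.16 kPa.

q_all(net) ≈ 820 kPa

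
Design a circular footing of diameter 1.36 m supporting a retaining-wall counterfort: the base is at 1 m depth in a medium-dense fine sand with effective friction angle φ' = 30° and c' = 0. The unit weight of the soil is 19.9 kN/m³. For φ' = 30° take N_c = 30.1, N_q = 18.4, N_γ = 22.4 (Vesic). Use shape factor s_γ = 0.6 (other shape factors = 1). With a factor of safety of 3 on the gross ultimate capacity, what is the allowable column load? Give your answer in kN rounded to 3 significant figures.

Effective surcharge at the founding depth q = γ·D_f = 19.9 × 1 = 19.9 kPa.
q_ult = q·N_q + 0.5·γ·B·N_γ·s_γ
     = 19.9 × 18.4 + 0.5 × 19.9 × 1.36 × 22.4 × 0.6
     = 366.16 + 181.87 = 548.03 kPa.
Gross allowable pressure q_all = 548.03 / 3 = 182.68 kPa.
Footing area = 1.4527 m², so allowable column load = 182.68 × 1.4527 = 265.37 kN.

P_all ≈ 265 kN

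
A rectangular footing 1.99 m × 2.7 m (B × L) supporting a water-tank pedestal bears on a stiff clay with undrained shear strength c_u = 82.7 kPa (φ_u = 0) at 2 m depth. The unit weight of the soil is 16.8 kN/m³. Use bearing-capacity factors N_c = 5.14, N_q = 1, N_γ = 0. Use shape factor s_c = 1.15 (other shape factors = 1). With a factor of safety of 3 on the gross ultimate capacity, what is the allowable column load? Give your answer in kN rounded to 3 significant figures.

P_all ≈ 936 kN

Effective surcharge at the founding depth q = γ·D_f = 16.8 × 2 = 33.6 kPa.
q_ult = c·N_c·s_c + q·N_q
     = 82.7 × 5.14 × 1.15 + 33.6 × 1
     = 488.84 + 33.6 = 522.44 kPa.
Gross allowable pressure q_all = 522.44 / 3 = 174.15 kPa.
Footing area = 5.373 m², so allowable column load = 174.15 × 5.373 = 935.69 kN.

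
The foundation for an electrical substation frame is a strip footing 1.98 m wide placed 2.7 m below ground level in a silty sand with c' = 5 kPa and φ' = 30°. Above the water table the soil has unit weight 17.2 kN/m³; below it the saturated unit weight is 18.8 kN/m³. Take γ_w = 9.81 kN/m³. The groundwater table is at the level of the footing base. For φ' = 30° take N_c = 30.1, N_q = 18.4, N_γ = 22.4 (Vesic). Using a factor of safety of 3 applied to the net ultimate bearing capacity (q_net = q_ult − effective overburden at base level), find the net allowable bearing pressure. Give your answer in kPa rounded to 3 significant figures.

q_all(net) ≈ 386 kPa

Overburden at base level: q = 17.2 × 2.7 = 46.44 kPa.
Below the base the soil is submerged, so the ½γBN_γ term uses γ' = 18.8 − 9.81 = 8.99 kN/m³.
Cohesion term c·N_c = 5 × 30.1 = 150.5 kPa; surcharge term q·N_q = 46.44 × 18.4 = 854.5 kPa; self-weight term 0.5·γ·B·N_γ = 0.5 × 8.99 × 1.98 × 22.4 = 199.36 kPa.
q_ult = 150.5 + 854.5 + 199.36 = 1204.4 kPa.
Net ultimate: q_net = 1204.4 − 46.44 = 1157.9 kPa.
q_all(net) = 1157.9 / 3 = 385.97 kPa.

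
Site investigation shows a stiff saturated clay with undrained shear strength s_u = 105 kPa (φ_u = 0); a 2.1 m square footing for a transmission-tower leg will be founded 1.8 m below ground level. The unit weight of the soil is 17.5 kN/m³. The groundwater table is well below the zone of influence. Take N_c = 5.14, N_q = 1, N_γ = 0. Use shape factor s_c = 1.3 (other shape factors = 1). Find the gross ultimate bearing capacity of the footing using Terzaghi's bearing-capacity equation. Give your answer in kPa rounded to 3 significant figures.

Effective surcharge at the founding depth q = γ·D_f = 17.5 × 1.8 = 31.5 kPa.
q_ult = c·N_c·s_c + q·N_q
     = 105 × 5.14 × 1.3 + 31.5 × 1
     = 701.61 + 31.5 = 733.11 kPa.

q_ult ≈ 733 kPa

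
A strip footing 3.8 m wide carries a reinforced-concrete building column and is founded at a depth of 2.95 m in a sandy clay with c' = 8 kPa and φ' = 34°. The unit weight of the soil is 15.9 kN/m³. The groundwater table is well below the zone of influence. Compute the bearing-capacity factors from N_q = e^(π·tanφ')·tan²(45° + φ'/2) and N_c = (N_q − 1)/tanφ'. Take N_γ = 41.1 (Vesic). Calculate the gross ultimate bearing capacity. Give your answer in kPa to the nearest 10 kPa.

tan34° = 0.6745, so N_q = e^(π×0.6745)·tan²(62°) = 8.323 × 3.537 = 29.44.
N_c = (29.44 − 1)/tan34° = 42.16.
Overburden at base level: q = 15.9 × 2.95 = 46.905 kPa.
Cohesion term c·N_c = 8 × 42.164 = 337.31 kPa; surcharge term q·N_q = 46.905 × 29.44 = 1380.9 kPa; self-weight term 0.5·γ·B·N_γ = 0.5 × 15.9 × 3.8 × 41.1 = 1241.6 kPa.
q_ult = 337.31 + 1380.9 + 1241.6 = 2959.8 kPa.

q_ult ≈ 2960 kPa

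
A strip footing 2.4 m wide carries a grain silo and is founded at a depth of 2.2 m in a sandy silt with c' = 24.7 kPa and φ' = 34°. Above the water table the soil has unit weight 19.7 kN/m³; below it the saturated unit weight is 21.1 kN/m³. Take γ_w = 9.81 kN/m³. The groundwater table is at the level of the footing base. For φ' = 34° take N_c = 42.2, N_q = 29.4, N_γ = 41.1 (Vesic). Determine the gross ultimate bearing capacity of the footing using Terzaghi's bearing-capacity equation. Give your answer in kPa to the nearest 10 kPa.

q_ult ≈ 2870 kPa

Effective surcharge at the founding depth q = γ·D_f = 19.7 × 2.2 = 43.34 kPa.
The water table coincides with the base, so in the self-weight term γ → γ' = 11.29 kN/m³.
q_ult = c·N_c + q·N_q + 0.5·γ·B·N_γ
     = 24.7 × 42.2 + 43.34 × 29.4 + 0.5 × 11.29 × 2.4 × 41.1
     = 1042.3 + 1274.2 + 556.82 = 2873.4 kPa.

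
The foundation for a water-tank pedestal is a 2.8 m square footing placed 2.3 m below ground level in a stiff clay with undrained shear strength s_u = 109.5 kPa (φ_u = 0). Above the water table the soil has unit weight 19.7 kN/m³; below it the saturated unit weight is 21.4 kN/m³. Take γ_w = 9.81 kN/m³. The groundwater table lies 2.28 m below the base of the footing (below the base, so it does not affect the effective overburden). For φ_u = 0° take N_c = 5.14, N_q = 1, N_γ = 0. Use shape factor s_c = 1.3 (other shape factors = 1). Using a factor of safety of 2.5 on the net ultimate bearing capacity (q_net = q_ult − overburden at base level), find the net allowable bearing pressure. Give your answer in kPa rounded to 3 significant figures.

Overburden at base level: q = 19.7 × 2.3 = 45.31 kPa.
Cohesion term c·N_c·s_c = 109.5 × 5.14 × 1.3 = 731.68 kPa; surcharge term q·N_q = 45.31 × 1 = 45.31 kPa.
q_ult = 731.68 + 45.31 = 776.99 kPa.
q_net = 776.99 − 45.31 = 731.68 kPa.
q_all(net) = 731.68 / 2.5 = 292.67 kPa.

q_all(net) ≈ 293 kPa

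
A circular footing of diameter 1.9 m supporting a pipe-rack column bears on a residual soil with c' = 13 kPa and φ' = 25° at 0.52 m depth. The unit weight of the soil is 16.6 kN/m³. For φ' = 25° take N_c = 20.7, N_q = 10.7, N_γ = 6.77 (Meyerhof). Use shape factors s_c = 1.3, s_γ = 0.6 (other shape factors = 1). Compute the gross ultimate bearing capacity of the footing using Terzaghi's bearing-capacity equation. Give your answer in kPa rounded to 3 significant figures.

q_ult ≈ 506 kPa

q = γ·D_f = 16.6 × 0.52 = 8.632 kPa.
c·N_c·s_c = 13 × 20.7 × 1.3 = 349.83 kPa
q·N_q = 8.632 × 10.7 = 92.362 kPa
0.5·γ·B·N_γ·s_γ = 0.5 × 16.6 × 1.9 × 6.77 × 0.6 = 64.058 kPa
q_ult = 349.83 + 92.362 + 64.058 = 506.25 kPa.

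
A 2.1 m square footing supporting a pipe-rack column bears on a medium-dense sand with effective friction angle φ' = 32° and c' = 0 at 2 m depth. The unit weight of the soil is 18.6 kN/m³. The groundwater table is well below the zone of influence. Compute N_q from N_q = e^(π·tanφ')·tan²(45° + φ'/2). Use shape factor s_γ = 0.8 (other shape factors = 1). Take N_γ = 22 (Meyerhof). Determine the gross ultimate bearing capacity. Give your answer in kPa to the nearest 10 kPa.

tan32° = 0.6249, so N_q = e^(π×0.6249)·tan²(61°) = 7.121 × 3.255 = 23.18.
Overburden at base level: q = 18.6 × 2 = 37.2 kPa.
Surcharge term q·N_q = 37.2 × 23.177 = 862.18 kPa; self-weight term 0.5·γ·B·N_γ·s_γ = 0.5 × 18.6 × 2.1 × 22 × 0.8 = 343.73 kPa.
q_ult = 862.18 + 343.73 = 1205.9 kPa.

q_ult ≈ 1210 kPa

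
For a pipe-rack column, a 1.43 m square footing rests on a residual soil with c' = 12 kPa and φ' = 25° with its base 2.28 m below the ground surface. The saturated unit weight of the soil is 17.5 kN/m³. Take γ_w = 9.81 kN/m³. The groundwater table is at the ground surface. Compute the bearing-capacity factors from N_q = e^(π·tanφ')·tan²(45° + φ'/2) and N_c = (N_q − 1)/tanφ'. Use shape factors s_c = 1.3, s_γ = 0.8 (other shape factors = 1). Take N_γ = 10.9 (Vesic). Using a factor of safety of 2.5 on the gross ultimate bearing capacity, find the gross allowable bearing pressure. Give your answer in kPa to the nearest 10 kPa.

N_q = e^(π·tan25°)·tan²(57.5°) = 10.66; N_c = (N_q − 1)/tanφ' = 20.72.
With the water table at the surface the whole profile is submerged: γ' = 17.5 − 9.81 = 7.69 kN/m³, so q = γ'·D_f = 17.533 kPa; the same γ' applies in the ½γBN_γ term.
q_ult = c·N_c·s_c + q·N_q + 0.5·γ·B·N_γ·s_γ
     = 12 × 20.721 × 1.3 + 17.533 × 10.662 + 0.5 × 7.69 × 1.43 × 10.9 × 0.8
     = 323.24 + 186.94 + 47.946 = 558.13 kPa.
q_all = 558.13 / 2.5 = 223.25 kPa.

q_all ≈ 220 kPa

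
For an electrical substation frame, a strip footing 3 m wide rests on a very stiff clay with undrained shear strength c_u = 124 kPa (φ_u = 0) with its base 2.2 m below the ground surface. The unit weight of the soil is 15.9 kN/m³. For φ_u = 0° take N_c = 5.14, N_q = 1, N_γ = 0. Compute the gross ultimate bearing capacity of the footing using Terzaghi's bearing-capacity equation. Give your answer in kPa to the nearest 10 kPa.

Effective surcharge at the founding depth q = γ·D_f = 15.9 × 2.2 = 34.98 kPa.
q_ult = c·N_c + q·N_q
     = 124 × 5.14 + 34.98 × 1
     = 637.36 + 34.98 = 672.34 kPa.

q_ult ≈ 670 kPa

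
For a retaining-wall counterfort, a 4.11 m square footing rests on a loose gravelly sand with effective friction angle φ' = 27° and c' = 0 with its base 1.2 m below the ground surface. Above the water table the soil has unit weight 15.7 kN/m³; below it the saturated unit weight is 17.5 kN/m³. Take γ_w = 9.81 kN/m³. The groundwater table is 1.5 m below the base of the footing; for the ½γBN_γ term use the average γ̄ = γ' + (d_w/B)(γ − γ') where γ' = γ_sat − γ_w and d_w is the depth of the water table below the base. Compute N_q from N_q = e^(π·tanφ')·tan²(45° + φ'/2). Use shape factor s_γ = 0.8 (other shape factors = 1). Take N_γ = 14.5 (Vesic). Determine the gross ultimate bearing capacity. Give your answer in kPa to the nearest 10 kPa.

tan27° = 0.5095, so N_q = e^(π×0.5095)·tan²(58.5°) = 4.957 × 2.663 = 13.2.
Overburden at base level: q = 15.7 × 1.2 = 18.84 kPa.
The water table is 1.5 m below the base (< B = 4.11 m), so the ½γBN_γ term uses γ̄ = γ' + (d_w/B)(γ − γ') = 7.69 + (1.5/4.11)(15.7 − 7.69) = 10.613 kN/m³.
Surcharge term q·N_q = 18.84 × 13.199 = 248.67 kPa; self-weight term 0.5·γ·B·N_γ·s_γ = 0.5 × 10.613 × 4.11 × 14.5 × 0.8 = 253 kPa.
q_ult = 248.67 + 253 = 501.67 kPa.

q_ult ≈ 500 kPa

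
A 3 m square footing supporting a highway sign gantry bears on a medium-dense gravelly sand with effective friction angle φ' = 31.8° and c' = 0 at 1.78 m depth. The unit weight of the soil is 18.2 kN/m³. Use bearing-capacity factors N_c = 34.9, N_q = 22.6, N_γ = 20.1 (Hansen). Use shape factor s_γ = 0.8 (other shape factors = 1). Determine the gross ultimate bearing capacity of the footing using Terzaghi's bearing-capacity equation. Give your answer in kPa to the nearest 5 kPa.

q_ult ≈ 1170 kPa

Effective surcharge at the founding depth q = γ·D_f = 18.2 × 1.78 = 32.396 kPa.
q_ult = q·N_q + 0.5·γ·B·N_γ·s_γ
     = 32.396 × 22.6 + 0.5 × 18.2 × 3 × 20.1 × 0.8
     = 732.15 + 438.98 = 1171.1 kPa.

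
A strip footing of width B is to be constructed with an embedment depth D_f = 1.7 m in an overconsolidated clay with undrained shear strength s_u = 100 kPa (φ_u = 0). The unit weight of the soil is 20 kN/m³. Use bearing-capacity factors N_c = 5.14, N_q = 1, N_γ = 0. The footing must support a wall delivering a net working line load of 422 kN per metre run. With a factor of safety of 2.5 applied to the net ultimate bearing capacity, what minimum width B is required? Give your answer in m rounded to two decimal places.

B = 2.05 m

q = γ·D_f = 20 × 1.7 = 34 kPa.
c·N_c = 100 × 5.14 = 514 kPa
q·N_q = 34 × 1 = 34 kPa
q_ult = 514 + 34 = 548 kPa.
For φ = 0 the ½γBN_γ term vanishes, so q_ult is independent of B. q_net = 548 − 34 = 514 kPa; q_all(net) = 514/2.5 = 205.6 kPa.
Required width B = w / q_all(net) = 422 / 205.6 = 2.053 m.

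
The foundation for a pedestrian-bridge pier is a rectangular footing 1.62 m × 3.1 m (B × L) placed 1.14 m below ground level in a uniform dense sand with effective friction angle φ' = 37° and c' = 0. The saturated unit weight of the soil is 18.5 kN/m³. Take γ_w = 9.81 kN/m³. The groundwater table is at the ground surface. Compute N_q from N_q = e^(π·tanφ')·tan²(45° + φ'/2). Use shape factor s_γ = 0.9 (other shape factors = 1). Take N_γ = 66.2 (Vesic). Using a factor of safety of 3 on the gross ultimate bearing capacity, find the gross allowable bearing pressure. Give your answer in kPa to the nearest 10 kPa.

q_all ≈ 280 kPa

N_q = e^(π·tan37°)·tan²(63.5°) = 42.92.
Water table at ground surface, so effective unit weight γ' = 18.5 − 9.81 = 8.69 kN/m³ is used throughout; overburden q = 8.69 × 1.14 = 9.9066 kPa; the same γ' applies in the ½γBN_γ term.
Surcharge term q·N_q = 9.9066 × 42.92 = 425.19 kPa; self-weight term 0.5·γ·B·N_γ·s_γ = 0.5 × 8.69 × 1.62 × 66.2 × 0.9 = 419.38 kPa.
q_ult = 425.19 + 419.38 = 844.57 kPa.
q_all = 844.57 / 3 = 281.52 kPa.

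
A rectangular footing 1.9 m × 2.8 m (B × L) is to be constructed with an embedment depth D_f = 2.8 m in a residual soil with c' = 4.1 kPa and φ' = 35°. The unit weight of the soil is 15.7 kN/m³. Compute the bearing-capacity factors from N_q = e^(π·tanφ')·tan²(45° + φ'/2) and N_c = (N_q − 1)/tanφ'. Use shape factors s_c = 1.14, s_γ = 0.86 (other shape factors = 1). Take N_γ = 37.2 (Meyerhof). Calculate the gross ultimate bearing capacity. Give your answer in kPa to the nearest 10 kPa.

tan35° = 0.7002, so N_q = e^(π×0.7002)·tan²(62.5°) = 9.023 × 3.69 = 33.3.
N_c = (33.3 − 1)/tan35° = 46.12.
Effective surcharge at the founding depth q = γ·D_f = 15.7 × 2.8 = 43.96 kPa.
q_ult = c·N_c·s_c + q·N_q + 0.5·γ·B·N_γ·s_γ
     = 4.1 × 46.124 × 1.14 + 43.96 × 33.296 + 0.5 × 15.7 × 1.9 × 37.2 × 0.86
     = 215.58 + 1463.7 + 477.16 = 2156.4 kPa.

q_ult ≈ 2160 kPa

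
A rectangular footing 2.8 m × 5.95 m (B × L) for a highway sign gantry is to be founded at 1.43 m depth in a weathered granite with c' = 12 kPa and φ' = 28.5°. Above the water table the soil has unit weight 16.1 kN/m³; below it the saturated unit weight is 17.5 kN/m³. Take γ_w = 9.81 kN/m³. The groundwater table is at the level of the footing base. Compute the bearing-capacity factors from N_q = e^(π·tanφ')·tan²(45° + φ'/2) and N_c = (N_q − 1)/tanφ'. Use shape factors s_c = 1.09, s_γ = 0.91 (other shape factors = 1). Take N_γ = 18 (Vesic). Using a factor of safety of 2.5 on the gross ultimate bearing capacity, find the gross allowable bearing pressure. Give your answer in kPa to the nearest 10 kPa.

q_all ≈ 350 kPa

N_q = e^(π·tan28.5°)·tan²(59.25°) = 15.55; N_c = (N_q − 1)/tanφ' = 26.81.
Effective surcharge at the founding depth q = γ·D_f = 16.1 × 1.43 = 23.023 kPa.
The water table coincides with the base, so in the self-weight term γ → γ' = 7.69 kN/m³.
q_ult = c·N_c·s_c + q·N_q + 0.5·γ·B·N_γ·s_γ
     = 12 × 26.806 × 1.09 + 23.023 × 15.554 + 0.5 × 7.69 × 2.8 × 18 × 0.91
     = 350.62 + 358.11 + 176.35 = 885.08 kPa.
q_all = 885.08 / 2.5 = 354.03 kPa.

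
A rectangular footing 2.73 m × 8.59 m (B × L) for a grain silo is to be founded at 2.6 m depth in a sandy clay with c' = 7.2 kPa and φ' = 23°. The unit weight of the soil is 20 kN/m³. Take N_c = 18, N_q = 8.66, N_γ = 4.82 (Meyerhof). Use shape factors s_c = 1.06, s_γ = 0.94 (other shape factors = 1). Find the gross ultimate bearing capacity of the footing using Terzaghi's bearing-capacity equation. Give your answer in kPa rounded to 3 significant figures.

Effective surcharge at the founding depth q = γ·D_f = 20 × 2.6 = 52 kPa.
q_ult = c·N_c·s_c + q·N_q + 0.5·γ·B·N_γ·s_γ
     = 7.2 × 18 × 1.06 + 52 × 8.66 + 0.5 × 20 × 2.73 × 4.82 × 0.94
     = 137.38 + 450.32 + 123.69 = 711.39 kPa.

q_ult ≈ 711 kPa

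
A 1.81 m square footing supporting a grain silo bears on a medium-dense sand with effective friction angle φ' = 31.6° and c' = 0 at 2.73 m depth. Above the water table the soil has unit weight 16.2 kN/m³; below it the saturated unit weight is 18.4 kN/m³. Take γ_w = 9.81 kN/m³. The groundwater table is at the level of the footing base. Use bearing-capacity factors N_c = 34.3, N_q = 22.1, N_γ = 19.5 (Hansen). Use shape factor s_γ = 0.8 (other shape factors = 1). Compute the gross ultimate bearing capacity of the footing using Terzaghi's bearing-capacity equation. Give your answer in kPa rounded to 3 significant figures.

q_ult ≈ 1100 kPa

q = γ·D_f = 16.2 × 2.73 = 44.226 kPa.
For the ½γBN_γ term take γ' = 18.4 − 9.81 = 8.59 kN/m³ (soil below base is submerged).
q·N_q = 44.226 × 22.1 = 977.39 kPa
0.5·γ·B·N_γ·s_γ = 0.5 × 8.59 × 1.81 × 19.5 × 0.8 = 121.27 kPa
q_ult = 977.39 + 121.27 = 1098.7 kPa.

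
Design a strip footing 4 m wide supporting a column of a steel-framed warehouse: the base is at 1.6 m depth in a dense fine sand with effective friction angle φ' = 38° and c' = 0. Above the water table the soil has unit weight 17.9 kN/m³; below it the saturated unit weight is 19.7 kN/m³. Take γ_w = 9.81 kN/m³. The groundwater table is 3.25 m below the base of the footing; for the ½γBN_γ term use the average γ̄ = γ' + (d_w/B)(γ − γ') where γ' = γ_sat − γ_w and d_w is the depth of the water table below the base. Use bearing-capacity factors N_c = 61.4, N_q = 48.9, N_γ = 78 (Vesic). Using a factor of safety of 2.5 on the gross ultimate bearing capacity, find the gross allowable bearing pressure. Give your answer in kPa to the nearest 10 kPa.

q_all ≈ 1580 kPa

q = γ·D_f = 17.9 × 1.6 = 28.64 kPa.
γ' = 9.89 kN/m³; averaging over the depth B below the base, γ̄ = γ' + (d_w/B)(γ − γ') = 16.398 kN/m³.
q·N_q = 28.64 × 48.9 = 1400.5 kPa
0.5·γ·B·N_γ = 0.5 × 16.398 × 4 × 78 = 2558.1 kPa
q_ult = 1400.5 + 2558.1 = 3958.6 kPa.
q_all = 3958.6 / 2.5 = 1583.4 kPa.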